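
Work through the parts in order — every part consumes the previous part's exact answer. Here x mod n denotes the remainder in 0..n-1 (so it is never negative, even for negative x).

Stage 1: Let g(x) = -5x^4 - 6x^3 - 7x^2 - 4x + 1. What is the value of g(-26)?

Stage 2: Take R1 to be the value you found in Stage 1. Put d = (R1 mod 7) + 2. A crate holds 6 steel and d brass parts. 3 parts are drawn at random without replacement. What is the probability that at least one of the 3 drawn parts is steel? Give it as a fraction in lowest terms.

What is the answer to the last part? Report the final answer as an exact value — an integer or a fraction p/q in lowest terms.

Stage 1: -5*(-26)^4 - 6*(-26)^3 - 7*(-26)^2 - 4*(-26)^1 + 1 = (-2284880) + (105456) + (-4732) + (104) + (1) = -2184051; answer -2184051
Stage 2: R1 = -2184051; d = 7; total draws C(13,3) = 286; complement C(7,3) = 35; favorable 286 - 35 = 251; P = 251/286; answer 251/286

251/286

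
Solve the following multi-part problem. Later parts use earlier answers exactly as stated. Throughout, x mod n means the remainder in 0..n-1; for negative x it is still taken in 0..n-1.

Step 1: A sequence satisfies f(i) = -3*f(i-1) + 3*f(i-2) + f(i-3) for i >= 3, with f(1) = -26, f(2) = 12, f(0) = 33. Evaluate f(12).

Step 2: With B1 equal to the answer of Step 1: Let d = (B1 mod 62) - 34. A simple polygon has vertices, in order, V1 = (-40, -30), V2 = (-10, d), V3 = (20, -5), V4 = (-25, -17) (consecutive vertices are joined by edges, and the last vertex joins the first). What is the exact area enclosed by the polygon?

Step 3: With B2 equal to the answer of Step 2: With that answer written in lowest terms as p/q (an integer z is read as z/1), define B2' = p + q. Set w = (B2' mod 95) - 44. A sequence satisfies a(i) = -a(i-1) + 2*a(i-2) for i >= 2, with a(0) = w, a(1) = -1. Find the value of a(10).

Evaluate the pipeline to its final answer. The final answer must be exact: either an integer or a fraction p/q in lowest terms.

Step 1: f(3) = -3*(12) + 3*(-26) + 1*(33) = -81; iterating: f(3)=-81, f(4)=253, f(5)=-990, f(6)=3648, f(7)=-13661, f(8)=50937, f(9)=-190146, f(10)=709588, f(11)=-2648265, f(12)=9883413; answer 9883413
Step 2: B1 = 9883413; d = 21; cross terms: (-40*21 - -10*-30)=-1140, (-10*-5 - 20*21)=-370, (20*-17 - -25*-5)=-465, (-25*-30 - -40*-17)=70; twice the area = |-1905| = 1905; area = 1905/2; answer 1905/2
Step 3: B2 = 1905/2; threaded value p + q = 1907; w = -37; a(2) = -1*(-1) + 2*(-37) = -73; iterating: a(2)=-73, a(3)=71, a(4)=-217, a(5)=359, a(6)=-793, a(7)=1511, a(8)=-3097, a(9)=6119, a(10)=-12313; answer -12313

-12313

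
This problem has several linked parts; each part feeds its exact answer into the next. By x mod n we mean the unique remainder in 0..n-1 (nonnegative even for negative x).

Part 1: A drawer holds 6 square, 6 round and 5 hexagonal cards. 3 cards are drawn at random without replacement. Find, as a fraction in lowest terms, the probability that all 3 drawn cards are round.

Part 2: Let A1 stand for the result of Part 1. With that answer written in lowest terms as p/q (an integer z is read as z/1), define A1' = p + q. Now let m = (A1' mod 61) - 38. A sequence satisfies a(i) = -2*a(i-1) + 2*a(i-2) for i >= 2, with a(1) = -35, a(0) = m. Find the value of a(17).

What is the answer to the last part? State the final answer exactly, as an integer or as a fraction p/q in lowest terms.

-249254656

Part 1: total draws C(17,3) = 680; favorable C(6,3) = 20; P = 1/34; answer 1/34
Part 2: A1 = 1/34; threaded value p + q = 35; m = -3; a(2) = -2*(-35) + 2*(-3) = 64; iterating: a(2)=64, a(3)=-198, a(4)=524, a(5)=-1444, a(6)=3936, a(7)=-10760, a(8)=29392, a(9)=-80304, a(10)=219392, a(11)=-599392, a(12)=1637568, a(13)=-4473920, a(14)=12222976, a(15)=-33393792, a(16)=91233536, a(17)=-249254656; answer -249254656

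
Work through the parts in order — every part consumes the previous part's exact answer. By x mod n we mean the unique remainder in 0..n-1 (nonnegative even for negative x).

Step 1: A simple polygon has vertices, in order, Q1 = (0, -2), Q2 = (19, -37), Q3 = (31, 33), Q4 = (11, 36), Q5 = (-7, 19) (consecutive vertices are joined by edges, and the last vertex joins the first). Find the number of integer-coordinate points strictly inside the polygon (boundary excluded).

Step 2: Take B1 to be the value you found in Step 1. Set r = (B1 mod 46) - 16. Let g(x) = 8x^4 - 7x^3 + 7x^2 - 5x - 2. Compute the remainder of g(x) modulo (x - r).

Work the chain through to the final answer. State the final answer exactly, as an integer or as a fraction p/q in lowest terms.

Step 1: cross terms: (0*-37 - 19*-2)=38, (19*33 - 31*-37)=1774, (31*36 - 11*33)=753, (11*19 - -7*36)=461, (-7*-2 - 0*19)=14; twice the area = |3040| = 3040; area = 1520; boundary points = 1 + 2 + 1 + 1 + 7 = 12; strictly interior points = area - boundary/2 + 1 = 1515; answer 1515
Step 2: B1 = 1515; r = 27; remainder = value at the root: 8*(27)^4 - 7*(27)^3 + 7*(27)^2 - 5*(27)^1 - 2 = (4251528) + (-137781) + (5103) + (-135) + (-2) = 4118713; answer 4118713

4118713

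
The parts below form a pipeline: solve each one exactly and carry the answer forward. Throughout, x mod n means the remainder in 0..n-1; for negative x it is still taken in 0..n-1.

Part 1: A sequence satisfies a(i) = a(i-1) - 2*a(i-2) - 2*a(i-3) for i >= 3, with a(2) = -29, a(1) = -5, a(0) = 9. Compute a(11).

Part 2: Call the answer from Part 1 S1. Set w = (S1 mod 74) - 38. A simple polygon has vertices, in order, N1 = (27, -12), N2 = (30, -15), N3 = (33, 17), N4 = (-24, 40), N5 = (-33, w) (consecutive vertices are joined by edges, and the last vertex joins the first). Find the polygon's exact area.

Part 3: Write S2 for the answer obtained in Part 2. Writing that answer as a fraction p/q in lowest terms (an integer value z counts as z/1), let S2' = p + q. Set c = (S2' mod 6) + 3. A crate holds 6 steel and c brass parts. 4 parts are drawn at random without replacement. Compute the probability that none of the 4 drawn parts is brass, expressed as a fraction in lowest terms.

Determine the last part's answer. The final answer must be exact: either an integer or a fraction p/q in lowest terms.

15/1001

Part 1: a(3) = 1*(-29) - 2*(-5) - 2*(9) = -37; iterating: a(3)=-37, a(4)=31, a(5)=163, a(6)=175, a(7)=-213, a(8)=-889, a(9)=-813, a(10)=1391, a(11)=4795; answer 4795
Part 2: S1 = 4795; w = 21; cross terms: (27*-15 - 30*-12)=-45, (30*17 - 33*-15)=1005, (33*40 - -24*17)=1728, (-24*21 - -33*40)=816, (-33*-12 - 27*21)=-171; twice the area = |3333| = 3333; area = 3333/2; answer 3333/2
Part 3: S2 = 3333/2; threaded value p + q = 3335; c = 8; total draws C(14,4) = 1001; favorable C(6,4) = 15; P = 15/1001; answer 15/1001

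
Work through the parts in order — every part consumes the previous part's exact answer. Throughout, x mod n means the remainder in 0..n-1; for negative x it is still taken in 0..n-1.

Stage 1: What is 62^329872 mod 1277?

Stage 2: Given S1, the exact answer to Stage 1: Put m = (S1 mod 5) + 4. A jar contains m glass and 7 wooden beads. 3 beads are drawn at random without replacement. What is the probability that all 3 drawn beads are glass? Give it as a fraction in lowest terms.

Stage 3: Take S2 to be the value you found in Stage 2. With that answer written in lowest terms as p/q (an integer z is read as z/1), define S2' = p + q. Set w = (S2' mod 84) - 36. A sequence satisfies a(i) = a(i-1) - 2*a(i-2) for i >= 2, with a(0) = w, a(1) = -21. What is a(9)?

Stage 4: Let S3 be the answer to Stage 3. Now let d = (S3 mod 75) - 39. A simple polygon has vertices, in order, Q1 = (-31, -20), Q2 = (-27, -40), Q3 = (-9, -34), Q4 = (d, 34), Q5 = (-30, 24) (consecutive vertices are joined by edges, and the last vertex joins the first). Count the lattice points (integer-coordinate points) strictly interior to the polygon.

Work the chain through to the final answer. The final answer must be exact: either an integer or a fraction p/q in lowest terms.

Stage 1: squarings mod 1277: 62^1=62, 62^2=13, 62^4=169, 62^8=467, 62^16=999, 62^32=664, 62^64=331, 62^128=1016, 62^256=440, 62^512=773, 62^1024=1170, 62^2048=1233, 62^4096=659, 62^8192=101, 62^16384=1262, 62^32768=225, 62^65536=822, 62^131072=151, 62^262144=1092; 62^329872 = 62^16 * 62^128 * 62^2048 * 62^65536 * 62^262144 = 456 (mod 1277); answer 456
Stage 2: S1 = 456; m = 5; total draws C(12,3) = 220; favorable C(5,3) = 10; P = 1/22; answer 1/22
Stage 3: S2 = 1/22; threaded value p + q = 23; w = -13; a(2) = 1*(-21) - 2*(-13) = 5; iterating: a(2)=5, a(3)=47, a(4)=37, a(5)=-57, a(6)=-131, a(7)=-17, a(8)=245, a(9)=279; answer 279
Stage 4: S3 = 279; d = 15; cross terms: (-31*-40 - -27*-20)=700, (-27*-34 - -9*-40)=558, (-9*34 - 15*-34)=204, (15*24 - -30*34)=1380, (-30*-20 - -31*24)=1344; twice the area = |4186| = 4186; area = 2093; boundary points = 4 + 6 + 4 + 5 + 1 = 20; strictly interior points = area - boundary/2 + 1 = 2084; answer 2084

2084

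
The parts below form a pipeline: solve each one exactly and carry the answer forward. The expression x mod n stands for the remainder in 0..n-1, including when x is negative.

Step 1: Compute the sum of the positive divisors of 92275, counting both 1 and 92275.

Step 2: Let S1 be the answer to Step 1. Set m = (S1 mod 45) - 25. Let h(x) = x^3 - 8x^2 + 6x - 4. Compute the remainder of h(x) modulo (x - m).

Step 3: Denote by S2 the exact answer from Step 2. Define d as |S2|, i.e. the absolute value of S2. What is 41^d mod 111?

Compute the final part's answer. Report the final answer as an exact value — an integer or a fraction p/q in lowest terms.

49

Step 1: 92275 = 5^2 * 3691; sigma = (1 + 5 + 25) * (1 + 3691) = 31 * 3692 = 114452; answer 114452
Step 2: S1 = 114452; m = -8; remainder = value at the root: 1*(-8)^3 - 8*(-8)^2 + 6*(-8)^1 - 4 = (-512) + (-512) + (-48) + (-4) = -1076; answer -1076
Step 3: S2 = -1076; d = 1076; squarings mod 111: 41^1=41, 41^2=16, 41^4=34, 41^8=46, 41^16=7, 41^32=49, 41^64=70, 41^128=16, 41^256=34, 41^512=46, 41^1024=7; 41^1076 = 41^4 * 41^16 * 41^32 * 41^1024 = 49 (mod 111); answer 49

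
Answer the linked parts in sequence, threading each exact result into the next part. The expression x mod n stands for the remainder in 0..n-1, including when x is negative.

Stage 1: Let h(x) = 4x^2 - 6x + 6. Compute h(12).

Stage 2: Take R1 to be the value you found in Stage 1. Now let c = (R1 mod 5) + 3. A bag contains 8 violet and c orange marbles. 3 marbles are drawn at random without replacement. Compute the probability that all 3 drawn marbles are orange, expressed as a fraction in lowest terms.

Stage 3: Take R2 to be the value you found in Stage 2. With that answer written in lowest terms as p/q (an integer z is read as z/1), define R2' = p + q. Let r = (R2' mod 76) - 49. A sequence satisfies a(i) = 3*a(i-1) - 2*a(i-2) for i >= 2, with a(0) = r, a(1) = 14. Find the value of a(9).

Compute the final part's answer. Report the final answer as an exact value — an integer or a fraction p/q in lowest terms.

Stage 1: 4*(12)^2 - 6*(12)^1 + 6 = (576) + (-72) + (6) = 510; answer 510
Stage 2: R1 = 510; c = 3; total draws C(11,3) = 165; favorable C(3,3) = 1; P = 1/165; answer 1/165
Stage 3: R2 = 1/165; threaded value p + q = 166; r = -35; a(2) = 3*(14) - 2*(-35) = 112; iterating: a(2)=112, a(3)=308, a(4)=700, a(5)=1484, a(6)=3052, a(7)=6188, a(8)=12460, a(9)=25004; answer 25004

25004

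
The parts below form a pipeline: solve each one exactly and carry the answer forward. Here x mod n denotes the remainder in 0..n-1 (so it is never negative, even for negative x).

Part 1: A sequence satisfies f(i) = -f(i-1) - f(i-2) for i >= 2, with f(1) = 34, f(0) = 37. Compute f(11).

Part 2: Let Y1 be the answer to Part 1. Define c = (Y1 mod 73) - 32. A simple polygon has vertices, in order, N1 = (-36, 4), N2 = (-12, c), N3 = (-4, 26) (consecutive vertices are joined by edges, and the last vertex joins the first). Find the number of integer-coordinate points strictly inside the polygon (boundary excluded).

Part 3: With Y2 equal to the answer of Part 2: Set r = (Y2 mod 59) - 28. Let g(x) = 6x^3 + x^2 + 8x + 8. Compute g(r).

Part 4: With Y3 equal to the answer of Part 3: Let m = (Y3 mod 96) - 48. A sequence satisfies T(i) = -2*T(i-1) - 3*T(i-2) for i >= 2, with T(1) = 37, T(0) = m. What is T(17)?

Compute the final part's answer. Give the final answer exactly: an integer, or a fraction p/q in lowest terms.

Part 1: f(2) = -1*(34) - 1*(37) = -71; iterating: f(2)=-71, f(3)=37, f(4)=34, f(5)=-71, f(6)=37, f(7)=34, f(8)=-71, f(9)=37, f(10)=34, f(11)=-71; answer -71
Part 2: Y1 = -71; c = -30; cross terms: (-36*-30 - -12*4)=1128, (-12*26 - -4*-30)=-432, (-4*4 - -36*26)=920; twice the area = |1616| = 1616; area = 808; boundary points = 2 + 8 + 2 = 12; strictly interior points = area - boundary/2 + 1 = 803; answer 803
Part 3: Y2 = 803; r = 8; 6*(8)^3 + 1*(8)^2 + 8*(8)^1 + 8 = (3072) + (64) + (64) + (8) = 3208; answer 3208
Part 4: Y3 = 3208; m = -8; T(2) = -2*(37) - 3*(-8) = -50; iterating: T(2)=-50, T(3)=-11, T(4)=172, T(5)=-311, T(6)=106, T(7)=721, T(8)=-1760, T(9)=1357, T(10)=2566, T(11)=-9203, T(12)=10708, T(13)=6193, T(14)=-44510, T(15)=70441, T(16)=-7352, T(17)=-196619; answer -196619

-196619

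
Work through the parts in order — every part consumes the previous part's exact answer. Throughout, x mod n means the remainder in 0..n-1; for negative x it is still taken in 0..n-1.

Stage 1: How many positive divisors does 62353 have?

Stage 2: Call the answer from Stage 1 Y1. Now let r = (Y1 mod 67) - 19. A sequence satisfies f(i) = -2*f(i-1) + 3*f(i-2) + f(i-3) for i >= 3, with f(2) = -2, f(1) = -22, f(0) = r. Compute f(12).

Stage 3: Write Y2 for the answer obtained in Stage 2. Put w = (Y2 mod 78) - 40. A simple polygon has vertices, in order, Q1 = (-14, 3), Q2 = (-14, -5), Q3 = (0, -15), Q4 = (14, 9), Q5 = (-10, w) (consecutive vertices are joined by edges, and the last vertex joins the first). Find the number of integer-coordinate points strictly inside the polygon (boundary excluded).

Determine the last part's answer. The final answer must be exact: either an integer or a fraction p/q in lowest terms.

Stage 1: 62353 = 23 * 2711; number of divisors = (1+1) * (1+1) = 4; answer 4
Stage 2: Y1 = 4; r = -15; f(3) = -2*(-2) + 3*(-22) + 1*(-15) = -77; iterating: f(3)=-77, f(4)=126, f(5)=-485, f(6)=1271, f(7)=-3871, f(8)=11070, f(9)=-32482, f(10)=94303, f(11)=-274982, f(12)=800391; answer 800391
Stage 3: Y2 = 800391; w = -7; cross terms: (-14*-5 - -14*3)=112, (-14*-15 - 0*-5)=210, (0*9 - 14*-15)=210, (14*-7 - -10*9)=-8, (-10*3 - -14*-7)=-128; twice the area = |396| = 396; area = 198; boundary points = 8 + 2 + 2 + 8 + 2 = 22; strictly interior points = area - boundary/2 + 1 = 188; answer 188

188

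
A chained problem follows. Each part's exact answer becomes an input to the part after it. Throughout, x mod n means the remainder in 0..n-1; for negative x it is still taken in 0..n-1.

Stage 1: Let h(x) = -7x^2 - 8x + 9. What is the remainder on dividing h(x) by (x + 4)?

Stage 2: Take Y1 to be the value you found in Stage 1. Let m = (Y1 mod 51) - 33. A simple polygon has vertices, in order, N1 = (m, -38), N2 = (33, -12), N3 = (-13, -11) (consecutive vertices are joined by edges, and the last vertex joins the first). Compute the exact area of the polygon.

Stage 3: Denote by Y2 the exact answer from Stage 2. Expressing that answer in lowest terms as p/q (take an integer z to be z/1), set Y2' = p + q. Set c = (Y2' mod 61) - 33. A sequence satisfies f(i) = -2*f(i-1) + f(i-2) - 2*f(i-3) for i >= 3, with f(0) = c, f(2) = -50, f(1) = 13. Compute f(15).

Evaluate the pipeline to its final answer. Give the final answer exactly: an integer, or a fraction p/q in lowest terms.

Stage 1: remainder = value at the root: -7*(-4)^2 - 8*(-4)^1 + 9 = (-112) + (32) + (9) = -71; answer -71
Stage 2: Y1 = -71; m = -2; cross terms: (-2*-12 - 33*-38)=1278, (33*-11 - -13*-12)=-519, (-13*-38 - -2*-11)=472; twice the area = |1231| = 1231; area = 1231/2; answer 1231/2
Stage 3: Y2 = 1231/2; threaded value p + q = 1233; c = -20; f(3) = -2*(-50) + 1*(13) - 2*(-20) = 153; iterating: f(3)=153, f(4)=-382, f(5)=1017, f(6)=-2722, f(7)=7225, f(8)=-19206, f(9)=51081, f(10)=-135818, f(11)=361129, f(12)=-960238, f(13)=2553241, f(14)=-6788978, f(15)=18051673; answer 18051673

18051673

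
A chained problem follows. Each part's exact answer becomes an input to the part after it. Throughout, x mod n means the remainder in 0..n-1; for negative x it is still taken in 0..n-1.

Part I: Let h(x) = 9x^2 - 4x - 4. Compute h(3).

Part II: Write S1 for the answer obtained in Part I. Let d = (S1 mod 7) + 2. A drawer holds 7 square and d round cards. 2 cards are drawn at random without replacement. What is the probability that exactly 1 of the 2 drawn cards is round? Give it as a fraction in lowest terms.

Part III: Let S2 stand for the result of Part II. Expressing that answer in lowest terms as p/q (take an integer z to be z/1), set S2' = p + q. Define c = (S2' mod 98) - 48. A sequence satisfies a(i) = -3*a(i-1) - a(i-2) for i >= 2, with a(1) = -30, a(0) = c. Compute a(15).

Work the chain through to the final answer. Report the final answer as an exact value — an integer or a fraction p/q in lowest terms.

Part I: 9*(3)^2 - 4*(3)^1 - 4 = (81) + (-12) + (-4) = 65; answer 65
Part II: S1 = 65; d = 4; total draws C(11,2) = 55; favorable C(4,1)*C(7,1) = 28; P = 28/55; answer 28/55
Part III: S2 = 28/55; threaded value p + q = 83; c = 35; a(2) = -3*(-30) - 1*(35) = 55; iterating: a(2)=55, a(3)=-135, a(4)=350, a(5)=-915, a(6)=2395, a(7)=-6270, a(8)=16415, a(9)=-42975, a(10)=112510, a(11)=-294555, a(12)=771155, a(13)=-2018910, a(14)=5285575, a(15)=-13837815; answer -13837815

-13837815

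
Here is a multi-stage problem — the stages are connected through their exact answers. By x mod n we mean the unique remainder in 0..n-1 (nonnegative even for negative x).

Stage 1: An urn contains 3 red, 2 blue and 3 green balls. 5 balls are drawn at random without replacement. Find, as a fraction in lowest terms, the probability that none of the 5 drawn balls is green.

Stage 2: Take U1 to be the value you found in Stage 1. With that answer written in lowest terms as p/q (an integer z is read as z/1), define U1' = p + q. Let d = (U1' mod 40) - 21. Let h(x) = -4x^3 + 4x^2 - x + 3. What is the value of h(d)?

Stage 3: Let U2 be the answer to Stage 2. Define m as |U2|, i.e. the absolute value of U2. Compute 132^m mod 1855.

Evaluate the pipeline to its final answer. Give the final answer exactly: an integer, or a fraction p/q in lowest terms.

1518

Stage 1: total draws C(8,5) = 56; favorable C(5,5) = 1; P = 1/56; answer 1/56
Stage 2: U1 = 1/56; threaded value p + q = 57; d = -4; -4*(-4)^3 + 4*(-4)^2 - 1*(-4)^1 + 3 = (256) + (64) + (4) + (3) = 327; answer 327
Stage 3: U2 = 327; m = 327; squarings mod 1855: 132^1=132, 132^2=729, 132^4=911, 132^8=736, 132^16=36, 132^32=1296, 132^64=841, 132^128=526, 132^256=281; 132^327 = 132^1 * 132^2 * 132^4 * 132^64 * 132^256 = 1518 (mod 1855); answer 1518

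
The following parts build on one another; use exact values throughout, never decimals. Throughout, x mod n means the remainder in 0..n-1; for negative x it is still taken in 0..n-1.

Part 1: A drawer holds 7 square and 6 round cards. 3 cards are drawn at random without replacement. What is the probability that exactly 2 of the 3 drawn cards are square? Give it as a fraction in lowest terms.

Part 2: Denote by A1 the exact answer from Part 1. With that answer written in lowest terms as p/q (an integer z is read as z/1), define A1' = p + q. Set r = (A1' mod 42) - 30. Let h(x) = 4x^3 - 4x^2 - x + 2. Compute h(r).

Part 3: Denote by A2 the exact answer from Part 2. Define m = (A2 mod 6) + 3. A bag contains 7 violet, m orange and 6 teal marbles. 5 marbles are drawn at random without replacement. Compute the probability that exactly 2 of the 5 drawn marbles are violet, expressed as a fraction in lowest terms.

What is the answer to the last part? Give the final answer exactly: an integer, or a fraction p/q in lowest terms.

Part 1: total draws C(13,3) = 286; favorable C(7,2)*C(6,1) = 126; P = 63/143; answer 63/143
Part 2: A1 = 63/143; threaded value p + q = 206; r = 8; 4*(8)^3 - 4*(8)^2 - 1*(8)^1 + 2 = (2048) + (-256) + (-8) + (2) = 1786; answer 1786
Part 3: A2 = 1786; m = 7; total draws C(20,5) = 15504; favorable C(7,2)*C(13,3) = 6006; P = 1001/2584; answer 1001/2584

1001/2584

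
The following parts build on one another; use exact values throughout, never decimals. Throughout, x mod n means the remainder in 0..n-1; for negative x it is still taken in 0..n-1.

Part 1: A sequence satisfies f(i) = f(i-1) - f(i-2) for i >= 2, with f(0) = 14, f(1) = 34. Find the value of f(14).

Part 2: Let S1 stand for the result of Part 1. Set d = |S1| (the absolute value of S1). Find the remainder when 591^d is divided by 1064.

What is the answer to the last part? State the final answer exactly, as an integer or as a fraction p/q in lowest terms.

Part 1: f(2) = 1*(34) - 1*(14) = 20; iterating: f(2)=20, f(3)=-14, f(4)=-34, f(5)=-20, f(6)=14, f(7)=34, f(8)=20, f(9)=-14, f(10)=-34, f(11)=-20, f(12)=14, f(13)=34, f(14)=20; answer 20
Part 2: S1 = 20; d = 20; squarings mod 1064: 591^1=591, 591^2=289, 591^4=529, 591^8=9, 591^16=81; 591^20 = 591^4 * 591^16 = 289 (mod 1064); answer 289

289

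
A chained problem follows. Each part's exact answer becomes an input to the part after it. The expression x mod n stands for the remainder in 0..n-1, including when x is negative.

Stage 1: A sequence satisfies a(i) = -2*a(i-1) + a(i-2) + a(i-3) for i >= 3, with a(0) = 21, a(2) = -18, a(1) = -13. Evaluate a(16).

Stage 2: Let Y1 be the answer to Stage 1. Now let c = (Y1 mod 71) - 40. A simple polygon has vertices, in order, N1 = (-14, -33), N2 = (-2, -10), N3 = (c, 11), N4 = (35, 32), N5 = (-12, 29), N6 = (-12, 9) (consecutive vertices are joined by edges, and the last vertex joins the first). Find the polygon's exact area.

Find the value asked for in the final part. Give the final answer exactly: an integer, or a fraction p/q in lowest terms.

Stage 1: a(3) = -2*(-18) + 1*(-13) + 1*(21) = 44; iterating: a(3)=44, a(4)=-119, a(5)=264, a(6)=-603, a(7)=1351, a(8)=-3041, a(9)=6830, a(10)=-15350, a(11)=34489, a(12)=-77498, a(13)=174135, a(14)=-391279, a(15)=879195, a(16)=-1975534; answer -1975534
Stage 2: Y1 = -1975534; c = 1; cross terms: (-14*-10 - -2*-33)=74, (-2*11 - 1*-10)=-12, (1*32 - 35*11)=-353, (35*29 - -12*32)=1399, (-12*9 - -12*29)=240, (-12*-33 - -14*9)=522; twice the area = |1870| = 1870; area = 935; answer 935

935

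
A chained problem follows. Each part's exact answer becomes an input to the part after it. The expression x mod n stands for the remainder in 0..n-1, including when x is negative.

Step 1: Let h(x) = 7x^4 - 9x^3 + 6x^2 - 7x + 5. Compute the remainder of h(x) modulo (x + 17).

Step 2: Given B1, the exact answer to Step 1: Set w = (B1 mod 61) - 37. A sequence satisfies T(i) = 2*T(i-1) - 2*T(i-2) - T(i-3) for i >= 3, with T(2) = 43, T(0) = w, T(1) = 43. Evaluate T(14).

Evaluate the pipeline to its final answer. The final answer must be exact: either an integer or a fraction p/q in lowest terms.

Step 1: remainder = value at the root: 7*(-17)^4 - 9*(-17)^3 + 6*(-17)^2 - 7*(-17)^1 + 5 = (584647) + (44217) + (1734) + (119) + (5) = 630722; answer 630722
Step 2: B1 = 630722; w = 6; T(3) = 2*(43) - 2*(43) - 1*(6) = -6; iterating: T(3)=-6, T(4)=-141, T(5)=-313, T(6)=-338, T(7)=91, T(8)=1171, T(9)=2498, T(10)=2563, T(11)=-1041, T(12)=-9706, T(13)=-19893, T(14)=-19333; answer -19333

-19333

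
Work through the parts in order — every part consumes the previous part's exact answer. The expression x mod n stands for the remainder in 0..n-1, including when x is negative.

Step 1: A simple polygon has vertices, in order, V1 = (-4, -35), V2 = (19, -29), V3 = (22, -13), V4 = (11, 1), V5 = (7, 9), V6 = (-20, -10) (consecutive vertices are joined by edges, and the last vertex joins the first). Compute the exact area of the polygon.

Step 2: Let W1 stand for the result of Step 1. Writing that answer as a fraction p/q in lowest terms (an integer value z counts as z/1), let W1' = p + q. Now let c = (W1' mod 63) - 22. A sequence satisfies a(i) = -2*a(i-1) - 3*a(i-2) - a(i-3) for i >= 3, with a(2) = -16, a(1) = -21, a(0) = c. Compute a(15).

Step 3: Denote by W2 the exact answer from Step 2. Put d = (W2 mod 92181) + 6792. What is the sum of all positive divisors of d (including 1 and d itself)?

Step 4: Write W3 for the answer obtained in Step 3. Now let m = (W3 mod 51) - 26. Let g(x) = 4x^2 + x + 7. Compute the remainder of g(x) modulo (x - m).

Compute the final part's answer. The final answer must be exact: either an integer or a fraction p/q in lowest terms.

46

Step 1: cross terms: (-4*-29 - 19*-35)=781, (19*-13 - 22*-29)=391, (22*1 - 11*-13)=165, (11*9 - 7*1)=92, (7*-10 - -20*9)=110, (-20*-35 - -4*-10)=660; twice the area = |2199| = 2199; area = 2199/2; answer 2199/2
Step 2: W1 = 2199/2; threaded value p + q = 2201; c = 37; a(3) = -2*(-16) - 3*(-21) - 1*(37) = 58; iterating: a(3)=58, a(4)=-47, a(5)=-64, a(6)=211, a(7)=-183, a(8)=-203, a(9)=744, a(10)=-696, a(11)=-637, a(12)=2618, a(13)=-2629, a(14)=-1959, a(15)=9187; answer 9187
Step 3: W2 = 9187; d = 15979; 15979 = 19 * 29^2; sigma = (1 + 19) * (1 + 29 + 841) = 20 * 871 = 17420; answer 17420
Step 4: W3 = 17420; m = 3; remainder = value at the root: 4*(3)^2 + 1*(3)^1 + 7 = (36) + (3) + (7) = 46; answer 46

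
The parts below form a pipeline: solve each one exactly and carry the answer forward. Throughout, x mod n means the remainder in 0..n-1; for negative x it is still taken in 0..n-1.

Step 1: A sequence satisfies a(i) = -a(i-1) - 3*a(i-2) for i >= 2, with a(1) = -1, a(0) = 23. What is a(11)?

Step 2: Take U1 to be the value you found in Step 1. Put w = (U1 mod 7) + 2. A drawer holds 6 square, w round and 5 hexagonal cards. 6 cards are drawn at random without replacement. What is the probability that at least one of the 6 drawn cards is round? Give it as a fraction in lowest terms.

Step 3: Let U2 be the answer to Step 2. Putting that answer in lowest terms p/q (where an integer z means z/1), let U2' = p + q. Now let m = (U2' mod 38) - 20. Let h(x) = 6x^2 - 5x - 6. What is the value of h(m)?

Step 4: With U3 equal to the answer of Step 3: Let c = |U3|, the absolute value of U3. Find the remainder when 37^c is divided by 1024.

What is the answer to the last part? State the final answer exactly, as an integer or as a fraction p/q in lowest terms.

77

Step 1: a(2) = -1*(-1) - 3*(23) = -68; iterating: a(2)=-68, a(3)=71, a(4)=133, a(5)=-346, a(6)=-53, a(7)=1091, a(8)=-932, a(9)=-2341, a(10)=5137, a(11)=1886; answer 1886
Step 2: U1 = 1886; w = 5; total draws C(16,6) = 8008; complement C(11,6) = 462; favorable 8008 - 462 = 7546; P = 49/52; answer 49/52
Step 3: U2 = 49/52; threaded value p + q = 101; m = 5; 6*(5)^2 - 5*(5)^1 - 6 = (150) + (-25) + (-6) = 119; answer 119
Step 4: U3 = 119; c = 119; squarings mod 1024: 37^1=37, 37^2=345, 37^4=241, 37^8=737, 37^16=449, 37^32=897, 37^64=769; 37^119 = 37^1 * 37^2 * 37^4 * 37^16 * 37^32 * 37^64 = 77 (mod 1024); answer 77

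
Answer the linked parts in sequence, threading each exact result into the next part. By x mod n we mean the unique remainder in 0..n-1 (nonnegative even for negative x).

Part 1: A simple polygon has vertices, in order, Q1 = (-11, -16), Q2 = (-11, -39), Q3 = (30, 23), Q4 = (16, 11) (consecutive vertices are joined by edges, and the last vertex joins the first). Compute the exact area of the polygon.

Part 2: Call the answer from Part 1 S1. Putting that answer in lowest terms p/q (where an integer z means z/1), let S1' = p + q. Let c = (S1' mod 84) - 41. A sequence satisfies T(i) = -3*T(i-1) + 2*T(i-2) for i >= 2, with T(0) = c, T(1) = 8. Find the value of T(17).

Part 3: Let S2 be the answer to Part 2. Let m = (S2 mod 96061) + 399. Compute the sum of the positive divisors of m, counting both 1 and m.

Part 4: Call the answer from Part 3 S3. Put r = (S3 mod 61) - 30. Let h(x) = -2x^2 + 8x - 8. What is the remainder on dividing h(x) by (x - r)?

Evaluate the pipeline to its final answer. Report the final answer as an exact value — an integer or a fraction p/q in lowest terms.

-968

Part 1: cross terms: (-11*-39 - -11*-16)=253, (-11*23 - 30*-39)=917, (30*11 - 16*23)=-38, (16*-16 - -11*11)=-135; twice the area = |997| = 997; area = 997/2; answer 997/2
Part 2: S1 = 997/2; threaded value p + q = 999; c = 34; T(2) = -3*(8) + 2*(34) = 44; iterating: T(2)=44, T(3)=-116, T(4)=436, T(5)=-1540, T(6)=5492, T(7)=-19556, T(8)=69652, T(9)=-248068, T(10)=883508, T(11)=-3146660, T(12)=11206996, T(13)=-39914308, T(14)=142156916, T(15)=-506299364, T(16)=1803211924, T(17)=-6422234500; answer -6422234500
Part 3: S2 = -6422234500; m = 20115; 20115 = 3^3 * 5 * 149; sigma = (1 + 3 + 9 + 27) * (1 + 5) * (1 + 149) = 40 * 6 * 150 = 36000; answer 36000
Part 4: S3 = 36000; r = -20; remainder = value at the root: -2*(-20)^2 + 8*(-20)^1 - 8 = (-800) + (-160) + (-8) = -968; answer -968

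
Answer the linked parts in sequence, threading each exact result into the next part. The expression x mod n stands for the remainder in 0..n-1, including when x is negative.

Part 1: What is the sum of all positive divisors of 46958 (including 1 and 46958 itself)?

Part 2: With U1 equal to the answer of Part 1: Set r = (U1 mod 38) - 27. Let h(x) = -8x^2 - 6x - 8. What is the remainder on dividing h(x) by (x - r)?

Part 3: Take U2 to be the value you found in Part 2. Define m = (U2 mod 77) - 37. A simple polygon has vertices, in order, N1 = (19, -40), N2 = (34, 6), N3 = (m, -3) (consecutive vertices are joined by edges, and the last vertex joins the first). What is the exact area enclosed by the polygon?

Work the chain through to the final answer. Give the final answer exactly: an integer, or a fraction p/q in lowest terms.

89/2

Part 1: 46958 = 2 * 53 * 443; sigma = (1 + 2) * (1 + 53) * (1 + 443) = 3 * 54 * 444 = 71928; answer 71928
Part 2: U1 = 71928; r = 5; remainder = value at the root: -8*(5)^2 - 6*(5)^1 - 8 = (-200) + (-30) + (-8) = -238; answer -238
Part 3: U2 = -238; m = 33; cross terms: (19*6 - 34*-40)=1474, (34*-3 - 33*6)=-300, (33*-40 - 19*-3)=-1263; twice the area = |-89| = 89; area = 89/2; answer 89/2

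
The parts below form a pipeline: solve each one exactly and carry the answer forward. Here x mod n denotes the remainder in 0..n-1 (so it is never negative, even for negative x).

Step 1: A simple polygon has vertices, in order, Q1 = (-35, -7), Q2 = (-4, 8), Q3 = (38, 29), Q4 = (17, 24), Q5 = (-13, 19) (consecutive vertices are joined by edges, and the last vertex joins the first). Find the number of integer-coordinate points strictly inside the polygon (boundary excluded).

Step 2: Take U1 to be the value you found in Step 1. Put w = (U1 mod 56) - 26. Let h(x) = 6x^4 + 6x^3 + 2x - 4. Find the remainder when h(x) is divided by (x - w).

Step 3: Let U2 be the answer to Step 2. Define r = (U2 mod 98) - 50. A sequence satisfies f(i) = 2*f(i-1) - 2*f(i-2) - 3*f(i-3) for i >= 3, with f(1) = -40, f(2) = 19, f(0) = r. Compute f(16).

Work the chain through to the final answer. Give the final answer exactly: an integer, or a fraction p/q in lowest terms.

Step 1: cross terms: (-35*8 - -4*-7)=-308, (-4*29 - 38*8)=-420, (38*24 - 17*29)=419, (17*19 - -13*24)=635, (-13*-7 - -35*19)=756; twice the area = |1082| = 1082; area = 541; boundary points = 1 + 21 + 1 + 5 + 2 = 30; strictly interior points = area - boundary/2 + 1 = 527; answer 527
Step 2: U1 = 527; w = -3; remainder = value at the root: 6*(-3)^4 + 6*(-3)^3 + 2*(-3)^1 - 4 = (486) + (-162) + (-6) + (-4) = 314; answer 314
Step 3: U2 = 314; r = -30; f(3) = 2*(19) - 2*(-40) - 3*(-30) = 208; iterating: f(3)=208, f(4)=498, f(5)=523, f(6)=-574, f(7)=-3688, f(8)=-7797, f(9)=-6496, f(10)=13666, f(11)=63715, f(12)=119586, f(13)=70744, f(14)=-288829, f(15)=-1077904, f(16)=-1790382; answer -1790382

-1790382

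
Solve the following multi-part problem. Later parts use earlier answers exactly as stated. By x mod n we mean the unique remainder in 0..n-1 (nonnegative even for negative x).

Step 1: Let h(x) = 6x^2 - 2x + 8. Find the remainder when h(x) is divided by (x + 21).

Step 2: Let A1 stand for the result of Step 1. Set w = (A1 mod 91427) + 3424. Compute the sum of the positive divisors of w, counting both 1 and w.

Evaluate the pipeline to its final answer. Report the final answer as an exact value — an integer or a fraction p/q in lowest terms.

Step 1: remainder = value at the root: 6*(-21)^2 - 2*(-21)^1 + 8 = (2646) + (42) + (8) = 2696; answer 2696
Step 2: A1 = 2696; w = 6120; 6120 = 2^3 * 3^2 * 5 * 17; sigma = (1 + 2 + 4 + 8) * (1 + 3 + 9) * (1 + 5) * (1 + 17) = 15 * 13 * 6 * 18 = 21060; answer 21060

21060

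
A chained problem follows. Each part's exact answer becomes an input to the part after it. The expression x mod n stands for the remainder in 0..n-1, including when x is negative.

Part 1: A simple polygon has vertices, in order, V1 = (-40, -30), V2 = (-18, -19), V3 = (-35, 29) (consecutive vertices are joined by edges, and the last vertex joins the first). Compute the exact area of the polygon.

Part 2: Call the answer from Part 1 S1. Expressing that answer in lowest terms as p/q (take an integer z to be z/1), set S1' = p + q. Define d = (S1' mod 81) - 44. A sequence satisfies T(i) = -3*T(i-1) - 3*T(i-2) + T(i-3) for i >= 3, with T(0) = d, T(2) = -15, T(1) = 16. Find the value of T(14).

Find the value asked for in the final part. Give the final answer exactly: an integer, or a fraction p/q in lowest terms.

53547

Part 1: cross terms: (-40*-19 - -18*-30)=220, (-18*29 - -35*-19)=-1187, (-35*-30 - -40*29)=2210; twice the area = |1243| = 1243; area = 1243/2; answer 1243/2
Part 2: S1 = 1243/2; threaded value p + q = 1245; d = -14; T(3) = -3*(-15) - 3*(16) + 1*(-14) = -17; iterating: T(3)=-17, T(4)=112, T(5)=-300, T(6)=547, T(7)=-629, T(8)=-54, T(9)=2596, T(10)=-8255, T(11)=16923, T(12)=-23408, T(13)=11200, T(14)=53547; answer 53547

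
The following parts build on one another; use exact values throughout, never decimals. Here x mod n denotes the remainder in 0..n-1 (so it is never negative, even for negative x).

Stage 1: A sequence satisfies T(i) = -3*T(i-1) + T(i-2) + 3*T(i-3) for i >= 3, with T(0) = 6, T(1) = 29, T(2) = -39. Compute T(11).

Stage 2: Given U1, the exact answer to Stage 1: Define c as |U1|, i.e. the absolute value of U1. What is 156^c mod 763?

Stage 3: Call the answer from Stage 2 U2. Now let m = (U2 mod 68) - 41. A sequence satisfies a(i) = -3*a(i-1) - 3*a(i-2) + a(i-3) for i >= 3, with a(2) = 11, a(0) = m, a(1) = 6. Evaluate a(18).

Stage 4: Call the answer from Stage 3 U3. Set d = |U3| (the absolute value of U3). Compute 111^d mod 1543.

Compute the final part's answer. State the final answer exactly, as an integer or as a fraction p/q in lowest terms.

Stage 1: T(3) = -3*(-39) + 1*(29) + 3*(6) = 164; iterating: T(3)=164, T(4)=-444, T(5)=1379, T(6)=-4089, T(7)=12314, T(8)=-36894, T(9)=110729, T(10)=-332139, T(11)=996464; answer 996464
Stage 2: U1 = 996464; c = 996464; squarings mod 763: 156^1=156, 156^2=683, 156^4=296, 156^8=634, 156^16=618, 156^32=424, 156^64=471, 156^128=571, 156^256=240, 156^512=375, 156^1024=233, 156^2048=116, 156^4096=485, 156^8192=221, 156^16384=9, 156^32768=81, 156^65536=457, 156^131072=550, 156^262144=352, 156^524288=298; 156^996464 = 156^16 * 156^32 * 156^64 * 156^1024 * 156^4096 * 156^8192 * 156^65536 * 156^131072 * 156^262144 * 156^524288 = 298 (mod 763); answer 298
Stage 3: U2 = 298; m = -15; a(3) = -3*(11) - 3*(6) + 1*(-15) = -66; iterating: a(3)=-66, a(4)=171, a(5)=-304, a(6)=333, a(7)=84, a(8)=-1555, a(9)=4746, a(10)=-9489, a(11)=12674, a(12)=-4809, a(13)=-33084, a(14)=126353, a(15)=-284616, a(16)=441705, a(17)=-344914, a(18)=-574989; answer -574989
Stage 4: U3 = -574989; d = 574989; squarings mod 1543: 111^1=111, 111^2=1520, 111^4=529, 111^8=558, 111^16=1221, 111^32=303, 111^64=772, 111^128=386, 111^256=868, 111^512=440, 111^1024=725, 111^2048=1005, 111^4096=903, 111^8192=705, 111^16384=179, 111^32768=1181, 111^65536=1432, 111^131072=1520, 111^262144=529, 111^524288=558; 111^574989 = 111^1 * 111^4 * 111^8 * 111^512 * 111^1024 * 111^16384 * 111^32768 * 111^524288 = 88 (mod 1543); answer 88

88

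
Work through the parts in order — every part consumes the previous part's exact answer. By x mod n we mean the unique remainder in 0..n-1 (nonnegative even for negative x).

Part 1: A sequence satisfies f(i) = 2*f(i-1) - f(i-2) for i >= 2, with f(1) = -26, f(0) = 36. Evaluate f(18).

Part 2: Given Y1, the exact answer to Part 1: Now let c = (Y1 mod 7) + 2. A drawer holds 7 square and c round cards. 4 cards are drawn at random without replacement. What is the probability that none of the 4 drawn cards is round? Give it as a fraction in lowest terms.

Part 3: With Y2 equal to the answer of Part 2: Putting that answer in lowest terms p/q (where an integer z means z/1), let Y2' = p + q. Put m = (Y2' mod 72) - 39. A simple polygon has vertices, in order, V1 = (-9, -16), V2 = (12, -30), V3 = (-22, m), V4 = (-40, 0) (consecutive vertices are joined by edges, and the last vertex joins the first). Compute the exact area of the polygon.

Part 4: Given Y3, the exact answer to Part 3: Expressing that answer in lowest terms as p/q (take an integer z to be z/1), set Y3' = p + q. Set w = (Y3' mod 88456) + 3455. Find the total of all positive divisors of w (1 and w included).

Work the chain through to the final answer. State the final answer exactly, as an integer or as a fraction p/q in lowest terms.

Part 1: f(2) = 2*(-26) - 1*(36) = -88; iterating: f(2)=-88, f(3)=-150, f(4)=-212, f(5)=-274, f(6)=-336, f(7)=-398, f(8)=-460, f(9)=-522, f(10)=-584, f(11)=-646, f(12)=-708, f(13)=-770, f(14)=-832, f(15)=-894, f(16)=-956, f(17)=-1018, f(18)=-1080; answer -1080
Part 2: Y1 = -1080; c = 7; total draws C(14,4) = 1001; favorable C(7,4) = 35; P = 5/143; answer 5/143
Part 3: Y2 = 5/143; threaded value p + q = 148; m = -35; cross terms: (-9*-30 - 12*-16)=462, (12*-35 - -22*-30)=-1080, (-22*0 - -40*-35)=-1400, (-40*-16 - -9*0)=640; twice the area = |-1378| = 1378; area = 689; answer 689
Part 4: Y3 = 689; threaded value p + q = 690; w = 4145; 4145 = 5 * 829; sigma = (1 + 5) * (1 + 829) = 6 * 830 = 4980; answer 4980

4980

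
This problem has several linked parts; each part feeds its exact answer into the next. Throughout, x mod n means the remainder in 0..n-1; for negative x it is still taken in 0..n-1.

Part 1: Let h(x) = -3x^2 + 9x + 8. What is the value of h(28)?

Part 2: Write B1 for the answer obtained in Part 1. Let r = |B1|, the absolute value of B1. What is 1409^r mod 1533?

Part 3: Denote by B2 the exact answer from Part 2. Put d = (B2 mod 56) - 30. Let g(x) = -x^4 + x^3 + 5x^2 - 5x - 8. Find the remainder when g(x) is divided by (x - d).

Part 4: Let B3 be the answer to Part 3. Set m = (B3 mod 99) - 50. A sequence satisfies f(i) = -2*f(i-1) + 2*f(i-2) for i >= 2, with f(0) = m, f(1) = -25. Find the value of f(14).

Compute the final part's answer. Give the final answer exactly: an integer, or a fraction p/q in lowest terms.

Part 1: -3*(28)^2 + 9*(28)^1 + 8 = (-2352) + (252) + (8) = -2092; answer -2092
Part 2: B1 = -2092; r = 2092; squarings mod 1533: 1409^1=1409, 1409^2=46, 1409^4=583, 1409^8=1096, 1409^16=877, 1409^32=1096, 1409^64=877, 1409^128=1096, 1409^256=877, 1409^512=1096, 1409^1024=877, 1409^2048=1096; 1409^2092 = 1409^4 * 1409^8 * 1409^32 * 1409^2048 = 583 (mod 1533); answer 583
Part 3: B2 = 583; d = -7; remainder = value at the root: -1*(-7)^4 + 1*(-7)^3 + 5*(-7)^2 - 5*(-7)^1 - 8 = (-2401) + (-343) + (245) + (35) + (-8) = -2472; answer -2472
Part 4: B3 = -2472; m = -47; f(2) = -2*(-25) + 2*(-47) = -44; iterating: f(2)=-44, f(3)=38, f(4)=-164, f(5)=404, f(6)=-1136, f(7)=3080, f(8)=-8432, f(9)=23024, f(10)=-62912, f(11)=171872, f(12)=-469568, f(13)=1282880, f(14)=-3504896; answer -3504896

-3504896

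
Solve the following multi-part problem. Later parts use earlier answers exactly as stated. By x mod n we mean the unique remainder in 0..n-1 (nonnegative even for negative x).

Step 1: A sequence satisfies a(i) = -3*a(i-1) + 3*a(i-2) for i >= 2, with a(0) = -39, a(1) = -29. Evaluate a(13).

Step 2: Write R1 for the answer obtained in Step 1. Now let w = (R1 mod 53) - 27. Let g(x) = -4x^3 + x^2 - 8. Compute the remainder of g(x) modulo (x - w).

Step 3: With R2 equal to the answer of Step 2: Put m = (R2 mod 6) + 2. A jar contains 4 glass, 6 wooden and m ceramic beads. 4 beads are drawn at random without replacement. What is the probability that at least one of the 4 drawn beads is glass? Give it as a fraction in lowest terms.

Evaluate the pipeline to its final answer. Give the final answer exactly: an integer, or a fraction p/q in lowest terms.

Step 1: a(2) = -3*(-29) + 3*(-39) = -30; iterating: a(2)=-30, a(3)=3, a(4)=-99, a(5)=306, a(6)=-1215, a(7)=4563, a(8)=-17334, a(9)=65691, a(10)=-249075, a(11)=944298, a(12)=-3580119, a(13)=13573251; answer 13573251
Step 2: R1 = 13573251; w = -23; remainder = value at the root: -4*(-23)^3 + 1*(-23)^2 - 8 = (48668) + (529) + (-8) = 49189; answer 49189
Step 3: R2 = 49189; m = 3; total draws C(13,4) = 715; complement C(9,4) = 126; favorable 715 - 126 = 589; P = 589/715; answer 589/715

589/715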